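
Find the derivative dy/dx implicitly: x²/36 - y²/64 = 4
Apply d/dx to both sides, remembering that y depends on x. Each occurrence of y therefore brings in a y' = dy/dx via the chain rule.

With F(x, y) equal to the left-hand side minus the right, differentiate F term by term:
  d/dx[x^2/36] = x/18
  d/dx[-y^2/64] = -y·y'/32
  d/dx[-4] = 0
Adding these up, d/dx[F] = 0 becomes
  (x/18) + (-y/32)·y' = 0,
so isolating y',
  dy/dx = -(x/18)/(-y/32) = 16x/(9y)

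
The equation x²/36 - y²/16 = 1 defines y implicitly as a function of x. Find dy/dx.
Differentiate both sides with respect to x, treating y as y(x). By the chain rule, any term containing y contributes a factor of y' = dy/dx when we differentiate it.

Move every term to one side and write the relation as F(x, y) = 0. Term by term,
  d/dx[x^2/36] = x/18
  d/dx[-y^2/16] = -y·y'/8
  d/dx[-1] = 0

The pieces without y' make up ∂F/∂x and the coefficient of y' is ∂F/∂y:
  ∂F/∂x = x/18,
  ∂F/∂y = -y/8.

Since d/dx[F] = ∂F/∂x + (∂F/∂y)·y' = 0, solve for y':
  (∂F/∂y)·y' = -∂F/∂x
  dy/dx = -(∂F/∂x)/(∂F/∂y) = -(x/18)/(-y/8) = 4x/(9y)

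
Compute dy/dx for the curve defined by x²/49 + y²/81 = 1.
Differentiate both sides with respect to x, treating y as y(x). By the chain rule, any term containing y contributes a factor of y' = dy/dx when we differentiate it.

Move every term to one side and write the relation as F(x, y) = 0. Term by term,
  d/dx[x^2/49] = 2x/49
  d/dx[y^2/81] = 2y·y'/81
  d/dx[-1] = 0

The pieces without y' make up ∂F/∂x and the coefficient of y' is ∂F/∂y:
  ∂F/∂x = 2x/49,
  ∂F/∂y = 2y/81.

Since d/dx[F] = ∂F/∂x + (∂F/∂y)·y' = 0, solve for y':
  (∂F/∂y)·y' = -∂F/∂x
  dy/dx = -(∂F/∂x)/(∂F/∂y) = -(2x/49)/(2y/81) = -81x/(49y)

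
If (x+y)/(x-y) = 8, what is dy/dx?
Take d/dx of both sides. Since y is implicitly a function of x, the chain rule attaches a y' = dy/dx factor whenever we differentiate through y.

Set F(x, y) = (left side) − (right side), so the curve is F = 0. Differentiating each term of F:
  d/dx[(x + y)/(x - y)] = (y' + 1)/(x - y) + (x + y)(y' - 1)/(x - y)^2
  d/dx[-8] = 0

Collecting, the y'-free part is the partial derivative in x and the y' coefficient is the partial derivative in y:
  ∂F/∂x = 1/(x - y) - (x + y)/(x - y)^2
  ∂F/∂y = 1/(x - y) + (x + y)/(x - y)^2

so d/dx[F(x, y(x))] = ∂F/∂x + (∂F/∂y)·y' = 0. Rearranging,
  dy/dx = -(∂F/∂x)/(∂F/∂y) = -(1/(x - y) - (x + y)/(x - y)^2)/(1/(x - y) + (x + y)/(x - y)^2)
        = -(-2y/(x - y)^2)/(2x/(x - y)^2) = y/x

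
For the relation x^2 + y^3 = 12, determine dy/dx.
Differentiate both sides with respect to x, treating y as y(x). By the chain rule, any term containing y contributes a factor of y' = dy/dx when we differentiate it.

Move every term to one side and write the relation as F(x, y) = 0. Term by term,
  d/dx[x^2] = 2x
  d/dx[y^3] = 3y^2·y'
  d/dx[-12] = 0

The pieces without y' make up ∂F/∂x and the coefficient of y' is ∂F/∂y:
  ∂F/∂x = 2x,
  ∂F/∂y = 3y^2.

Since d/dx[F] = ∂F/∂x + (∂F/∂y)·y' = 0, solve for y':
  (∂F/∂y)·y' = -∂F/∂x
  dy/dx = -(∂F/∂x)/(∂F/∂y) = -(2x)/(3y^2) = -2x/(3y^2)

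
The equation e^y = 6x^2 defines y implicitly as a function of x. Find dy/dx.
Differentiate the relation implicitly: treat y = y(x) and apply the chain rule, so every y-derivative picks up a y' = dy/dx factor.

With everything moved to the left-hand side, differentiate term by term:
  d/dx[-6x^2] = -12x
  d/dx[e^(y)] = y'·e^(y)

Separating the contributions that come from x directly and those that come through y:
  without y':      -12x
  multiplying y':  e^(y)

so (-12x) + (e^(y))·y' = 0, and therefore
  dy/dx = -(-12x)/(e^(y)) = 12x·e^(-y)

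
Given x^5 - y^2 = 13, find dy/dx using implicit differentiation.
Apply d/dx to both sides, remembering that y depends on x. Each occurrence of y therefore brings in a y' = dy/dx via the chain rule.

With F(x, y) equal to the left-hand side minus the right, differentiate F term by term:
  d/dx[x^5] = 5x^4
  d/dx[-y^2] = -2y·y'
  d/dx[-13] = 0
Adding these up, d/dx[F] = 0 becomes
  (5x^4) + (-2y)·y' = 0,
so isolating y',
  dy/dx = -(5x^4)/(-2y) = 5x^4/(2y)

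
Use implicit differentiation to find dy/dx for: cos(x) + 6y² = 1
Differentiate the relation implicitly: treat y = y(x) and apply the chain rule, so every y-derivative picks up a y' = dy/dx factor.

With everything moved to the left-hand side, differentiate term by term:
  d/dx[6y^2] = 12y·y'
  d/dx[cos(x)] = -sin(x)
  d/dx[-1] = 0

Separating the contributions that come from x directly and those that come through y:
  without y':      -sin(x)
  multiplying y':  12y

so (-sin(x)) + (12y)·y' = 0, and therefore
  dy/dx = -(-sin(x))/(12y) = sin(x)/(12y)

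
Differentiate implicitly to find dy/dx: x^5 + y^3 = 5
Take d/dx of both sides. Since y is implicitly a function of x, the chain rule attaches a y' = dy/dx factor whenever we differentiate through y.

Set F(x, y) = (left side) − (right side), so the curve is F = 0. Differentiating each term of F:
  d/dx[x^5] = 5x^4
  d/dx[y^3] = 3y^2·y'
  d/dx[-5] = 0

Collecting, the y'-free part is the partial derivative in x and the y' coefficient is the partial derivative in y:
  ∂F/∂x = 5x^4
  ∂F/∂y = 3y^2

so d/dx[F(x, y(x))] = ∂F/∂x + (∂F/∂y)·y' = 0. Rearranging,
  dy/dx = -(∂F/∂x)/(∂F/∂y) = -(5x^4)/(3y^2) = -5x^4/(3y^2)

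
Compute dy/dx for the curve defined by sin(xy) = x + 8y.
Take d/dx of both sides. Since y is implicitly a function of x, the chain rule attaches a y' = dy/dx factor whenever we differentiate through y.

Set F(x, y) = (left side) − (right side), so the curve is F = 0. Differentiating each term of F:
  d/dx[-x] = -1
  d/dx[-8y] = -8·y'
  d/dx[sin(xy)] = (x·y' + y)·cos(xy)

Collecting, the y'-free part is the partial derivative in x and the y' coefficient is the partial derivative in y:
  ∂F/∂x = y·cos(xy) - 1
  ∂F/∂y = x·cos(xy) - 8

so d/dx[F(x, y(x))] = ∂F/∂x + (∂F/∂y)·y' = 0. Rearranging,
  dy/dx = -(∂F/∂x)/(∂F/∂y) = -(y·cos(xy) - 1)/(x·cos(xy) - 8) = (-y·cos(xy) + 1)/(x·cos(xy) - 8)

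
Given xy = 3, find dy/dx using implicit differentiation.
Take d/dx of both sides. Since y is implicitly a function of x, the chain rule attaches a y' = dy/dx factor whenever we differentiate through y.

Set F(x, y) = (left side) − (right side), so the curve is F = 0. Differentiating each term of F:
  d/dx[xy] = x·y' + y
  d/dx[-3] = 0

Collecting, the y'-free part is the partial derivative in x and the y' coefficient is the partial derivative in y:
  ∂F/∂x = y
  ∂F/∂y = x

so d/dx[F(x, y(x))] = ∂F/∂x + (∂F/∂y)·y' = 0. Rearranging,
  dy/dx = -(∂F/∂x)/(∂F/∂y) = -(y)/(x) = -y/x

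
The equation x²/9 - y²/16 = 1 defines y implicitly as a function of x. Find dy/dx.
Take d/dx of both sides. Since y is implicitly a function of x, the chain rule attaches a y' = dy/dx factor whenever we differentiate through y.

Set F(x, y) = (left side) − (right side), so the curve is F = 0. Differentiating each term of F:
  d/dx[x^2/9] = 2x/9
  d/dx[-y^2/16] = -y·y'/8
  d/dx[-1] = 0

Collecting, the y'-free part is the partial derivative in x and the y' coefficient is the partial derivative in y:
  ∂F/∂x = 2x/9
  ∂F/∂y = -y/8

so d/dx[F(x, y(x))] = ∂F/∂x + (∂F/∂y)·y' = 0. Rearranging,
  dy/dx = -(∂F/∂x)/(∂F/∂y) = -(2x/9)/(-y/8) = 16x/(9y)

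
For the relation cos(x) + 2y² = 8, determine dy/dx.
Differentiate both sides with respect to x, treating y as y(x). By the chain rule, any term containing y contributes a factor of y' = dy/dx when we differentiate it.

Move every term to one side and write the relation as F(x, y) = 0. Term by term,
  d/dx[2y^2] = 4y·y'
  d/dx[cos(x)] = -sin(x)
  d/dx[-8] = 0

The pieces without y' make up ∂F/∂x and the coefficient of y' is ∂F/∂y:
  ∂F/∂x = -sin(x),
  ∂F/∂y = 4y.

Since d/dx[F] = ∂F/∂x + (∂F/∂y)·y' = 0, solve for y':
  (∂F/∂y)·y' = -∂F/∂x
  dy/dx = -(∂F/∂x)/(∂F/∂y) = -(-sin(x))/(4y) = sin(x)/(4y)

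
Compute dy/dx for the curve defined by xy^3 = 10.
Take d/dx of both sides. Since y is implicitly a function of x, the chain rule attaches a y' = dy/dx factor whenever we differentiate through y.

Set F(x, y) = (left side) − (right side), so the curve is F = 0. Differentiating each term of F:
  d/dx[xy^3] = 3xy^2·y' + y^3
  d/dx[-10] = 0

Collecting, the y'-free part is the partial derivative in x and the y' coefficient is the partial derivative in y:
  ∂F/∂x = y^3
  ∂F/∂y = 3xy^2

so d/dx[F(x, y(x))] = ∂F/∂x + (∂F/∂y)·y' = 0. Rearranging,
  dy/dx = -(∂F/∂x)/(∂F/∂y) = -(y^3)/(3xy^2) = -y/(3x)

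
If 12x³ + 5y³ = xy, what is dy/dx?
Differentiate the relation implicitly: treat y = y(x) and apply the chain rule, so every y-derivative picks up a y' = dy/dx factor.

With everything moved to the left-hand side, differentiate term by term:
  d/dx[12x^3] = 36x^2
  d/dx[-xy] = -x·y' - y
  d/dx[5y^3] = 15y^2·y'

Separating the contributions that come from x directly and those that come through y:
  without y':      36x^2 - y
  multiplying y':  -x + 15y^2

so (36x^2 - y) + (-x + 15y^2)·y' = 0, and therefore
  dy/dx = -(36x^2 - y)/(-x + 15y^2) = (36x^2 - y)/(x - 15y^2)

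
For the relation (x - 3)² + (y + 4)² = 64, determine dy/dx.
Apply d/dx to both sides, remembering that y depends on x. Each occurrence of y therefore brings in a y' = dy/dx via the chain rule.

With F(x, y) equal to the left-hand side minus the right, differentiate F term by term:
  d/dx[(x - 3)^2] = 2x - 6
  d/dx[(y + 4)^2] = 2·y'(y + 4)
  d/dx[-64] = 0
Adding these up, d/dx[F] = 0 becomes
  (2x - 6) + (2y + 8)·y' = 0,
so isolating y',
  dy/dx = -(2x - 6)/(2y + 8) = (3 - x)/(y + 4)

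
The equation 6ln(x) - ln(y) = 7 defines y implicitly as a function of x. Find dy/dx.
Take d/dx of both sides. Since y is implicitly a function of x, the chain rule attaches a y' = dy/dx factor whenever we differentiate through y.

Set F(x, y) = (left side) − (right side), so the curve is F = 0. Differentiating each term of F:
  d/dx[6ln(x)] = 6/x
  d/dx[-ln(y)] = -y'/y
  d/dx[-7] = 0

Collecting, the y'-free part is the partial derivative in x and the y' coefficient is the partial derivative in y:
  ∂F/∂x = 6/x
  ∂F/∂y = -1/y

so d/dx[F(x, y(x))] = ∂F/∂x + (∂F/∂y)·y' = 0. Rearranging,
  dy/dx = -(∂F/∂x)/(∂F/∂y) = -(6/x)/(-1/y) = 6y/x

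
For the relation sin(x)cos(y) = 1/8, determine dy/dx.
Differentiate the relation implicitly: treat y = y(x) and apply the chain rule, so every y-derivative picks up a y' = dy/dx factor.

With everything moved to the left-hand side, differentiate term by term:
  d/dx[sin(x)·cos(y)] = -y'·sin(x)·sin(y) + cos(x)·cos(y)
  d/dx[-1/8] = 0

Separating the contributions that come from x directly and those that come through y:
  without y':      cos(x)·cos(y)
  multiplying y':  -sin(x)·sin(y)

so (cos(x)·cos(y)) + (-sin(x)·sin(y))·y' = 0, and therefore
  dy/dx = -(cos(x)·cos(y))/(-sin(x)·sin(y)) = 1/(tan(x)·tan(y))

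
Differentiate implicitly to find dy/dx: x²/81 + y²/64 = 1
Take d/dx of both sides. Since y is implicitly a function of x, the chain rule attaches a y' = dy/dx factor whenever we differentiate through y.

Set F(x, y) = (left side) − (right side), so the curve is F = 0. Differentiating each term of F:
  d/dx[x^2/81] = 2x/81
  d/dx[y^2/64] = y·y'/32
  d/dx[-1] = 0

Collecting, the y'-free part is the partial derivative in x and the y' coefficient is the partial derivative in y:
  ∂F/∂x = 2x/81
  ∂F/∂y = y/32

so d/dx[F(x, y(x))] = ∂F/∂x + (∂F/∂y)·y' = 0. Rearranging,
  dy/dx = -(∂F/∂x)/(∂F/∂y) = -(2x/81)/(y/32) = -64x/(81y)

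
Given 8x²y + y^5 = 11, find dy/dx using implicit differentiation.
Differentiate both sides with respect to x, treating y as y(x). By the chain rule, any term containing y contributes a factor of y' = dy/dx when we differentiate it.

Move every term to one side and write the relation as F(x, y) = 0. Term by term,
  d/dx[8x^2y] = 8x^2·y' + 16xy
  d/dx[y^5] = 5y^4·y'
  d/dx[-11] = 0

The pieces without y' make up ∂F/∂x and the coefficient of y' is ∂F/∂y:
  ∂F/∂x = 16xy,
  ∂F/∂y = 8x^2 + 5y^4.

Since d/dx[F] = ∂F/∂x + (∂F/∂y)·y' = 0, solve for y':
  (∂F/∂y)·y' = -∂F/∂x
  dy/dx = -(∂F/∂x)/(∂F/∂y) = -(16xy)/(8x^2 + 5y^4) = -16xy/(8x^2 + 5y^4)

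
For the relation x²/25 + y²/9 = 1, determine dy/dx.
Take d/dx of both sides. Since y is implicitly a function of x, the chain rule attaches a y' = dy/dx factor whenever we differentiate through y.

Set F(x, y) = (left side) − (right side), so the curve is F = 0. Differentiating each term of F:
  d/dx[x^2/25] = 2x/25
  d/dx[y^2/9] = 2y·y'/9
  d/dx[-1] = 0

Collecting, the y'-free part is the partial derivative in x and the y' coefficient is the partial derivative in y:
  ∂F/∂x = 2x/25
  ∂F/∂y = 2y/9

so d/dx[F(x, y(x))] = ∂F/∂x + (∂F/∂y)·y' = 0. Rearranging,
  dy/dx = -(∂F/∂x)/(∂F/∂y) = -(2x/25)/(2y/9) = -9x/(25y)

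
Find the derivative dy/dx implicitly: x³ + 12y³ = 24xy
Differentiate the relation implicitly: treat y = y(x) and apply the chain rule, so every y-derivative picks up a y' = dy/dx factor.

With everything moved to the left-hand side, differentiate term by term:
  d/dx[x^3] = 3x^2
  d/dx[-24xy] = -24x·y' - 24y
  d/dx[12y^3] = 36y^2·y'

Separating the contributions that come from x directly and those that come through y:
  without y':      3x^2 - 24y
  multiplying y':  -24x + 36y^2

so (3x^2 - 24y) + (-24x + 36y^2)·y' = 0, and therefore
  dy/dx = -(3x^2 - 24y)/(-24x + 36y^2) = (x^2 - 8y)/(4(2x - 3y^2))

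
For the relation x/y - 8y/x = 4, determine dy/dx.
Apply d/dx to both sides, remembering that y depends on x. Each occurrence of y therefore brings in a y' = dy/dx via the chain rule.

With F(x, y) equal to the left-hand side minus the right, differentiate F term by term:
  d/dx[x/y] = -x·y'/y^2 + 1/y
  d/dx[-8y/x] = -8·y'/x + 8y/x^2
  d/dx[-4] = 0
Adding these up, d/dx[F] = 0 becomes
  (1/y + 8y/x^2) + (-x/y^2 - 8/x)·y' = 0,
so isolating y',
  dy/dx = -(1/y + 8y/x^2)/(-x/y^2 - 8/x)
        = -((x^2 + 8y^2)/(x^2y))/(-(x^2 + 8y^2)/(xy^2)) = y/x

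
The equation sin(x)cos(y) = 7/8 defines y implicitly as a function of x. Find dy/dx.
Take d/dx of both sides. Since y is implicitly a function of x, the chain rule attaches a y' = dy/dx factor whenever we differentiate through y.

Set F(x, y) = (left side) − (right side), so the curve is F = 0. Differentiating each term of F:
  d/dx[sin(x)·cos(y)] = -y'·sin(x)·sin(y) + cos(x)·cos(y)
  d/dx[-7/8] = 0

Collecting, the y'-free part is the partial derivative in x and the y' coefficient is the partial derivative in y:
  ∂F/∂x = cos(x)·cos(y)
  ∂F/∂y = -sin(x)·sin(y)

so d/dx[F(x, y(x))] = ∂F/∂x + (∂F/∂y)·y' = 0. Rearranging,
  dy/dx = -(∂F/∂x)/(∂F/∂y) = -(cos(x)·cos(y))/(-sin(x)·sin(y)) = 1/(tan(x)·tan(y))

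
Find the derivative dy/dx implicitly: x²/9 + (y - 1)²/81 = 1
Take d/dx of both sides. Since y is implicitly a function of x, the chain rule attaches a y' = dy/dx factor whenever we differentiate through y.

Set F(x, y) = (left side) − (right side), so the curve is F = 0. Differentiating each term of F:
  d/dx[x^2/9] = 2x/9
  d/dx[(y - 1)^2/81] = 2·y'(y - 1)/81
  d/dx[-1] = 0

Collecting, the y'-free part is the partial derivative in x and the y' coefficient is the partial derivative in y:
  ∂F/∂x = 2x/9
  ∂F/∂y = 2y/81 - 2/81

so d/dx[F(x, y(x))] = ∂F/∂x + (∂F/∂y)·y' = 0. Rearranging,
  dy/dx = -(∂F/∂x)/(∂F/∂y) = -(2x/9)/(2y/81 - 2/81)
        = -(2x/9)/(2(y - 1)/81) = -9x/(y - 1)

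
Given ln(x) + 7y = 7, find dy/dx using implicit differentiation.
Apply d/dx to both sides, remembering that y depends on x. Each occurrence of y therefore brings in a y' = dy/dx via the chain rule.

With F(x, y) equal to the left-hand side minus the right, differentiate F term by term:
  d/dx[7y] = 7·y'
  d/dx[ln(x)] = 1/x
  d/dx[-7] = 0
Adding these up, d/dx[F] = 0 becomes
  (1/x) + (7)·y' = 0,
so isolating y',
  dy/dx = -(1/x)/(7) = -1/(7x)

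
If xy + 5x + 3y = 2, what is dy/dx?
Take d/dx of both sides. Since y is implicitly a function of x, the chain rule attaches a y' = dy/dx factor whenever we differentiate through y.

Set F(x, y) = (left side) − (right side), so the curve is F = 0. Differentiating each term of F:
  d/dx[xy] = x·y' + y
  d/dx[5x] = 5
  d/dx[3y] = 3·y'
  d/dx[-2] = 0

Collecting, the y'-free part is the partial derivative in x and the y' coefficient is the partial derivative in y:
  ∂F/∂x = y + 5
  ∂F/∂y = x + 3

so d/dx[F(x, y(x))] = ∂F/∂x + (∂F/∂y)·y' = 0. Rearranging,
  dy/dx = -(∂F/∂x)/(∂F/∂y) = -(y + 5)/(x + 3) = (-y - 5)/(x + 3)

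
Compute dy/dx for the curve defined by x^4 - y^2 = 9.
Differentiate both sides with respect to x, treating y as y(x). By the chain rule, any term containing y contributes a factor of y' = dy/dx when we differentiate it.

Move every term to one side and write the relation as F(x, y) = 0. Term by term,
  d/dx[x^4] = 4x^3
  d/dx[-y^2] = -2y·y'
  d/dx[-9] = 0

The pieces without y' make up ∂F/∂x and the coefficient of y' is ∂F/∂y:
  ∂F/∂x = 4x^3,
  ∂F/∂y = -2y.

Since d/dx[F] = ∂F/∂x + (∂F/∂y)·y' = 0, solve for y':
  (∂F/∂y)·y' = -∂F/∂x
  dy/dx = -(∂F/∂x)/(∂F/∂y) = -(4x^3)/(-2y) = 2x^3/y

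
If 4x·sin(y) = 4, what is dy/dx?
Take d/dx of both sides. Since y is implicitly a function of x, the chain rule attaches a y' = dy/dx factor whenever we differentiate through y.

Set F(x, y) = (left side) − (right side), so the curve is F = 0. Differentiating each term of F:
  d/dx[4x·sin(y)] = 4x·y'·cos(y) + 4sin(y)
  d/dx[-4] = 0

Collecting, the y'-free part is the partial derivative in x and the y' coefficient is the partial derivative in y:
  ∂F/∂x = 4sin(y)
  ∂F/∂y = 4x·cos(y)

so d/dx[F(x, y(x))] = ∂F/∂x + (∂F/∂y)·y' = 0. Rearranging,
  dy/dx = -(∂F/∂x)/(∂F/∂y) = -(4sin(y))/(4x·cos(y)) = -tan(y)/x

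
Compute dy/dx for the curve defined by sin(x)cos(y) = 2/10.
Differentiate both sides with respect to x, treating y as y(x). By the chain rule, any term containing y contributes a factor of y' = dy/dx when we differentiate it.

Move every term to one side and write the relation as F(x, y) = 0. Term by term,
  d/dx[sin(x)·cos(y)] = -y'·sin(x)·sin(y) + cos(x)·cos(y)
  d/dx[-1/5] = 0

The pieces without y' make up ∂F/∂x and the coefficient of y' is ∂F/∂y:
  ∂F/∂x = cos(x)·cos(y),
  ∂F/∂y = -sin(x)·sin(y).

Since d/dx[F] = ∂F/∂x + (∂F/∂y)·y' = 0, solve for y':
  (∂F/∂y)·y' = -∂F/∂x
  dy/dx = -(∂F/∂x)/(∂F/∂y) = -(cos(x)·cos(y))/(-sin(x)·sin(y)) = 1/(tan(x)·tan(y))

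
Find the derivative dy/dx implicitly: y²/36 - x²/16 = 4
Differentiate both sides with respect to x, treating y as y(x). By the chain rule, any term containing y contributes a factor of y' = dy/dx when we differentiate it.

Move every term to one side and write the relation as F(x, y) = 0. Term by term,
  d/dx[-x^2/16] = -x/8
  d/dx[y^2/36] = y·y'/18
  d/dx[-4] = 0

The pieces without y' make up ∂F/∂x and the coefficient of y' is ∂F/∂y:
  ∂F/∂x = -x/8,
  ∂F/∂y = y/18.

Since d/dx[F] = ∂F/∂x + (∂F/∂y)·y' = 0, solve for y':
  (∂F/∂y)·y' = -∂F/∂x
  dy/dx = -(∂F/∂x)/(∂F/∂y) = -(-x/8)/(y/18) = 9x/(4y)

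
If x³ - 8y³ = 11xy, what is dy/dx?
Differentiate both sides with respect to x, treating y as y(x). By the chain rule, any term containing y contributes a factor of y' = dy/dx when we differentiate it.

Move every term to one side and write the relation as F(x, y) = 0. Term by term,
  d/dx[x^3] = 3x^2
  d/dx[-11xy] = -11x·y' - 11y
  d/dx[-8y^3] = -24y^2·y'

The pieces without y' make up ∂F/∂x and the coefficient of y' is ∂F/∂y:
  ∂F/∂x = 3x^2 - 11y,
  ∂F/∂y = -11x - 24y^2.

Since d/dx[F] = ∂F/∂x + (∂F/∂y)·y' = 0, solve for y':
  (∂F/∂y)·y' = -∂F/∂x
  dy/dx = -(∂F/∂x)/(∂F/∂y) = -(3x^2 - 11y)/(-11x - 24y^2) = (3x^2 - 11y)/(11x + 24y^2)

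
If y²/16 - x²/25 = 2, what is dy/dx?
Take d/dx of both sides. Since y is implicitly a function of x, the chain rule attaches a y' = dy/dx factor whenever we differentiate through y.

Set F(x, y) = (left side) − (right side), so the curve is F = 0. Differentiating each term of F:
  d/dx[-x^2/25] = -2x/25
  d/dx[y^2/16] = y·y'/8
  d/dx[-2] = 0

Collecting, the y'-free part is the partial derivative in x and the y' coefficient is the partial derivative in y:
  ∂F/∂x = -2x/25
  ∂F/∂y = y/8

so d/dx[F(x, y(x))] = ∂F/∂x + (∂F/∂y)·y' = 0. Rearranging,
  dy/dx = -(∂F/∂x)/(∂F/∂y) = -(-2x/25)/(y/8) = 16x/(25y)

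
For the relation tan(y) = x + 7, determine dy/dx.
Apply d/dx to both sides, remembering that y depends on x. Each occurrence of y therefore brings in a y' = dy/dx via the chain rule.

With F(x, y) equal to the left-hand side minus the right, differentiate F term by term:
  d/dx[-x] = -1
  d/dx[tan(y)] = y'(tan(y)^2 + 1)
  d/dx[-7] = 0
Adding these up, d/dx[F] = 0 becomes
  (-1) + (tan(y)^2 + 1)·y' = 0,
so isolating y',
  dy/dx = -(-1)/(tan(y)^2 + 1) = cos(y)^2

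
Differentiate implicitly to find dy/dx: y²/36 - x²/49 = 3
Take d/dx of both sides. Since y is implicitly a function of x, the chain rule attaches a y' = dy/dx factor whenever we differentiate through y.

Set F(x, y) = (left side) − (right side), so the curve is F = 0. Differentiating each term of F:
  d/dx[-x^2/49] = -2x/49
  d/dx[y^2/36] = y·y'/18
  d/dx[-3] = 0

Collecting, the y'-free part is the partial derivative in x and the y' coefficient is the partial derivative in y:
  ∂F/∂x = -2x/49
  ∂F/∂y = y/18

so d/dx[F(x, y(x))] = ∂F/∂x + (∂F/∂y)·y' = 0. Rearranging,
  dy/dx = -(∂F/∂x)/(∂F/∂y) = -(-2x/49)/(y/18) = 36x/(49y)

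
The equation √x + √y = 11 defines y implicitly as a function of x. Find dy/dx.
Differentiate both sides with respect to x, treating y as y(x). By the chain rule, any term containing y contributes a factor of y' = dy/dx when we differentiate it.

Move every term to one side and write the relation as F(x, y) = 0. Term by term,
  d/dx[√(x)] = 1/(2√(x))
  d/dx[√(y)] = y'/(2√(y))
  d/dx[-11] = 0

The pieces without y' make up ∂F/∂x and the coefficient of y' is ∂F/∂y:
  ∂F/∂x = 1/(2√(x)),
  ∂F/∂y = 1/(2√(y)).

Since d/dx[F] = ∂F/∂x + (∂F/∂y)·y' = 0, solve for y':
  (∂F/∂y)·y' = -∂F/∂x
  dy/dx = -(∂F/∂x)/(∂F/∂y) = -(1/(2√(x)))/(1/(2√(y))) = -√(y)/√(x)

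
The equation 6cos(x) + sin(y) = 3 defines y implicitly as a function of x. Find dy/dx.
Apply d/dx to both sides, remembering that y depends on x. Each occurrence of y therefore brings in a y' = dy/dx via the chain rule.

With F(x, y) equal to the left-hand side minus the right, differentiate F term by term:
  d/dx[sin(y)] = y'·cos(y)
  d/dx[6cos(x)] = -6sin(x)
  d/dx[-3] = 0
Adding these up, d/dx[F] = 0 becomes
  (-6sin(x)) + (cos(y))·y' = 0,
so isolating y',
  dy/dx = -(-6sin(x))/(cos(y)) = 6sin(x)/cos(y)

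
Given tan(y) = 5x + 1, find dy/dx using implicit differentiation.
Differentiate both sides with respect to x, treating y as y(x). By the chain rule, any term containing y contributes a factor of y' = dy/dx when we differentiate it.

Move every term to one side and write the relation as F(x, y) = 0. Term by term,
  d/dx[-5x] = -5
  d/dx[tan(y)] = y'(tan(y)^2 + 1)
  d/dx[-1] = 0

The pieces without y' make up ∂F/∂x and the coefficient of y' is ∂F/∂y:
  ∂F/∂x = -5,
  ∂F/∂y = tan(y)^2 + 1.

Since d/dx[F] = ∂F/∂x + (∂F/∂y)·y' = 0, solve for y':
  (∂F/∂y)·y' = -∂F/∂x
  dy/dx = -(∂F/∂x)/(∂F/∂y) = -(-5)/(tan(y)^2 + 1) = 5cos(y)^2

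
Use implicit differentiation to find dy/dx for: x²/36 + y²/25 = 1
Differentiate both sides with respect to x, treating y as y(x). By the chain rule, any term containing y contributes a factor of y' = dy/dx when we differentiate it.

Move every term to one side and write the relation as F(x, y) = 0. Term by term,
  d/dx[x^2/36] = x/18
  d/dx[y^2/25] = 2y·y'/25
  d/dx[-1] = 0

The pieces without y' make up ∂F/∂x and the coefficient of y' is ∂F/∂y:
  ∂F/∂x = x/18,
  ∂F/∂y = 2y/25.

Since d/dx[F] = ∂F/∂x + (∂F/∂y)·y' = 0, solve for y':
  (∂F/∂y)·y' = -∂F/∂x
  dy/dx = -(∂F/∂x)/(∂F/∂y) = -(x/18)/(2y/25) = -25x/(36y)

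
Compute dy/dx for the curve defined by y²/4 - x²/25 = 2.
Apply d/dx to both sides, remembering that y depends on x. Each occurrence of y therefore brings in a y' = dy/dx via the chain rule.

With F(x, y) equal to the left-hand side minus the right, differentiate F term by term:
  d/dx[-x^2/25] = -2x/25
  d/dx[y^2/4] = y·y'/2
  d/dx[-2] = 0
Adding these up, d/dx[F] = 0 becomes
  (-2x/25) + (y/2)·y' = 0,
so isolating y',
  dy/dx = -(-2x/25)/(y/2) = 4x/(25y)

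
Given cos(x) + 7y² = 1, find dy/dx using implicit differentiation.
Differentiate both sides with respect to x, treating y as y(x). By the chain rule, any term containing y contributes a factor of y' = dy/dx when we differentiate it.

Move every term to one side and write the relation as F(x, y) = 0. Term by term,
  d/dx[7y^2] = 14y·y'
  d/dx[cos(x)] = -sin(x)
  d/dx[-1] = 0

The pieces without y' make up ∂F/∂x and the coefficient of y' is ∂F/∂y:
  ∂F/∂x = -sin(x),
  ∂F/∂y = 14y.

Since d/dx[F] = ∂F/∂x + (∂F/∂y)·y' = 0, solve for y':
  (∂F/∂y)·y' = -∂F/∂x
  dy/dx = -(∂F/∂x)/(∂F/∂y) = -(-sin(x))/(14y) = sin(x)/(14y)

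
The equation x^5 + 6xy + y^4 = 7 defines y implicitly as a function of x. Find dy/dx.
Differentiate the relation implicitly: treat y = y(x) and apply the chain rule, so every y-derivative picks up a y' = dy/dx factor.

With everything moved to the left-hand side, differentiate term by term:
  d/dx[x^5] = 5x^4
  d/dx[6xy] = 6x·y' + 6y
  d/dx[y^4] = 4y^3·y'
  d/dx[-7] = 0

Separating the contributions that come from x directly and those that come through y:
  without y':      5x^4 + 6y
  multiplying y':  6x + 4y^3

so (5x^4 + 6y) + (6x + 4y^3)·y' = 0, and therefore
  dy/dx = -(5x^4 + 6y)/(6x + 4y^3) = (-5x^4 - 6y)/(2(3x + 2y^3))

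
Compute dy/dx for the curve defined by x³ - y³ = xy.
Apply d/dx to both sides, remembering that y depends on x. Each occurrence of y therefore brings in a y' = dy/dx via the chain rule.

With F(x, y) equal to the left-hand side minus the right, differentiate F term by term:
  d/dx[x^3] = 3x^2
  d/dx[-xy] = -x·y' - y
  d/dx[-y^3] = -3y^2·y'
Adding these up, d/dx[F] = 0 becomes
  (3x^2 - y) + (-x - 3y^2)·y' = 0,
so isolating y',
  dy/dx = -(3x^2 - y)/(-x - 3y^2) = (3x^2 - y)/(x + 3y^2)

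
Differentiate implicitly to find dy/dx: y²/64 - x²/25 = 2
Take d/dx of both sides. Since y is implicitly a function of x, the chain rule attaches a y' = dy/dx factor whenever we differentiate through y.

Set F(x, y) = (left side) − (right side), so the curve is F = 0. Differentiating each term of F:
  d/dx[-x^2/25] = -2x/25
  d/dx[y^2/64] = y·y'/32
  d/dx[-2] = 0

Collecting, the y'-free part is the partial derivative in x and the y' coefficient is the partial derivative in y:
  ∂F/∂x = -2x/25
  ∂F/∂y = y/32

so d/dx[F(x, y(x))] = ∂F/∂x + (∂F/∂y)·y' = 0. Rearranging,
  dy/dx = -(∂F/∂x)/(∂F/∂y) = -(-2x/25)/(y/32) = 64x/(25y)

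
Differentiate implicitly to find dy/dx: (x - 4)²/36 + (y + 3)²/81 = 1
Apply d/dx to both sides, remembering that y depends on x. Each occurrence of y therefore brings in a y' = dy/dx via the chain rule.

With F(x, y) equal to the left-hand side minus the right, differentiate F term by term:
  d/dx[(x - 4)^2/36] = x/18 - 2/9
  d/dx[(y + 3)^2/81] = 2·y'(y + 3)/81
  d/dx[-1] = 0
Adding these up, d/dx[F] = 0 becomes
  (x/18 - 2/9) + (2y/81 + 2/27)·y' = 0,
so isolating y',
  dy/dx = -(x/18 - 2/9)/(2y/81 + 2/27)
        = -((x - 4)/18)/(2(y + 3)/81) = 9(4 - x)/(4(y + 3))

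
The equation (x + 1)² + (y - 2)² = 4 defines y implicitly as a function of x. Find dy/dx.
Apply d/dx to both sides, remembering that y depends on x. Each occurrence of y therefore brings in a y' = dy/dx via the chain rule.

With F(x, y) equal to the left-hand side minus the right, differentiate F term by term:
  d/dx[(x + 1)^2] = 2x + 2
  d/dx[(y - 2)^2] = 2·y'(y - 2)
  d/dx[-4] = 0
Adding these up, d/dx[F] = 0 becomes
  (2x + 2) + (2y - 4)·y' = 0,
so isolating y',
  dy/dx = -(2x + 2)/(2y - 4) = (-x - 1)/(y - 2)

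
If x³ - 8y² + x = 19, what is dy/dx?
Take d/dx of both sides. Since y is implicitly a function of x, the chain rule attaches a y' = dy/dx factor whenever we differentiate through y.

Set F(x, y) = (left side) − (right side), so the curve is F = 0. Differentiating each term of F:
  d/dx[x^3] = 3x^2
  d/dx[x] = 1
  d/dx[-8y^2] = -16y·y'
  d/dx[-19] = 0

Collecting, the y'-free part is the partial derivative in x and the y' coefficient is the partial derivative in y:
  ∂F/∂x = 3x^2 + 1
  ∂F/∂y = -16y

so d/dx[F(x, y(x))] = ∂F/∂x + (∂F/∂y)·y' = 0. Rearranging,
  dy/dx = -(∂F/∂x)/(∂F/∂y) = -(3x^2 + 1)/(-16y) = (3x^2 + 1)/(16y)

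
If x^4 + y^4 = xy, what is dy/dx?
Apply d/dx to both sides, remembering that y depends on x. Each occurrence of y therefore brings in a y' = dy/dx via the chain rule.

With F(x, y) equal to the left-hand side minus the right, differentiate F term by term:
  d/dx[x^4] = 4x^3
  d/dx[-xy] = -x·y' - y
  d/dx[y^4] = 4y^3·y'
Adding these up, d/dx[F] = 0 becomes
  (4x^3 - y) + (-x + 4y^3)·y' = 0,
so isolating y',
  dy/dx = -(4x^3 - y)/(-x + 4y^3) = (4x^3 - y)/(x - 4y^3)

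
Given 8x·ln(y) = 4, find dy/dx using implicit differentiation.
Differentiate both sides with respect to x, treating y as y(x). By the chain rule, any term containing y contributes a factor of y' = dy/dx when we differentiate it.

Move every term to one side and write the relation as F(x, y) = 0. Term by term,
  d/dx[8x·ln(y)] = 8x·y'/y + 8ln(y)
  d/dx[-4] = 0

The pieces without y' make up ∂F/∂x and the coefficient of y' is ∂F/∂y:
  ∂F/∂x = 8ln(y),
  ∂F/∂y = 8x/y.

Since d/dx[F] = ∂F/∂x + (∂F/∂y)·y' = 0, solve for y':
  (∂F/∂y)·y' = -∂F/∂x
  dy/dx = -(∂F/∂x)/(∂F/∂y) = -(8ln(y))/(8x/y) = -y·ln(y)/x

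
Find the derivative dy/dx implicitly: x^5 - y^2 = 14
Apply d/dx to both sides, remembering that y depends on x. Each occurrence of y therefore brings in a y' = dy/dx via the chain rule.

With F(x, y) equal to the left-hand side minus the right, differentiate F term by term:
  d/dx[x^5] = 5x^4
  d/dx[-y^2] = -2y·y'
  d/dx[-14] = 0
Adding these up, d/dx[F] = 0 becomes
  (5x^4) + (-2y)·y' = 0,
so isolating y',
  dy/dx = -(5x^4)/(-2y) = 5x^4/(2y)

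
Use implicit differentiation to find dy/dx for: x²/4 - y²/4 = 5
Differentiate both sides with respect to x, treating y as y(x). By the chain rule, any term containing y contributes a factor of y' = dy/dx when we differentiate it.

Move every term to one side and write the relation as F(x, y) = 0. Term by term,
  d/dx[x^2/4] = x/2
  d/dx[-y^2/4] = -y·y'/2
  d/dx[-5] = 0

The pieces without y' make up ∂F/∂x and the coefficient of y' is ∂F/∂y:
  ∂F/∂x = x/2,
  ∂F/∂y = -y/2.

Since d/dx[F] = ∂F/∂x + (∂F/∂y)·y' = 0, solve for y':
  (∂F/∂y)·y' = -∂F/∂x
  dy/dx = -(∂F/∂x)/(∂F/∂y) = -(x/2)/(-y/2) = x/y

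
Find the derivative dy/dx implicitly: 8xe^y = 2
Take d/dx of both sides. Since y is implicitly a function of x, the chain rule attaches a y' = dy/dx factor whenever we differentiate through y.

Set F(x, y) = (left side) − (right side), so the curve is F = 0. Differentiating each term of F:
  d/dx[8x·e^(y)] = 8x·y'·e^(y) + 8e^(y)
  d/dx[-2] = 0

Collecting, the y'-free part is the partial derivative in x and the y' coefficient is the partial derivative in y:
  ∂F/∂x = 8e^(y)
  ∂F/∂y = 8x·e^(y)

so d/dx[F(x, y(x))] = ∂F/∂x + (∂F/∂y)·y' = 0. Rearranging,
  dy/dx = -(∂F/∂x)/(∂F/∂y) = -(8e^(y))/(8x·e^(y)) = -1/x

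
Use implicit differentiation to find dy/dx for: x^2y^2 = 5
Differentiate the relation implicitly: treat y = y(x) and apply the chain rule, so every y-derivative picks up a y' = dy/dx factor.

With everything moved to the left-hand side, differentiate term by term:
  d/dx[x^2y^2] = 2x^2y·y' + 2xy^2
  d/dx[-5] = 0

Separating the contributions that come from x directly and those that come through y:
  without y':      2xy^2
  multiplying y':  2x^2y

so (2xy^2) + (2x^2y)·y' = 0, and therefore
  dy/dx = -(2xy^2)/(2x^2y) = -y/x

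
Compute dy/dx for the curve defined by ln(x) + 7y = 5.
Apply d/dx to both sides, remembering that y depends on x. Each occurrence of y therefore brings in a y' = dy/dx via the chain rule.

With F(x, y) equal to the left-hand side minus the right, differentiate F term by term:
  d/dx[7y] = 7·y'
  d/dx[ln(x)] = 1/x
  d/dx[-5] = 0
Adding these up, d/dx[F] = 0 becomes
  (1/x) + (7)·y' = 0,
so isolating y',
  dy/dx = -(1/x)/(7) = -1/(7x)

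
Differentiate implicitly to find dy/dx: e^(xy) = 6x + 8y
Apply d/dx to both sides, remembering that y depends on x. Each occurrence of y therefore brings in a y' = dy/dx via the chain rule.

With F(x, y) equal to the left-hand side minus the right, differentiate F term by term:
  d/dx[-6x] = -6
  d/dx[-8y] = -8·y'
  d/dx[e^(xy)] = (x·y' + y)·e^(xy)
Adding these up, d/dx[F] = 0 becomes
  (y·e^(xy) - 6) + (x·e^(xy) - 8)·y' = 0,
so isolating y',
  dy/dx = -(y·e^(xy) - 6)/(x·e^(xy) - 8) = (-y·e^(xy) + 6)/(x·e^(xy) - 8)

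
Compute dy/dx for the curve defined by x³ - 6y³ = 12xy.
Take d/dx of both sides. Since y is implicitly a function of x, the chain rule attaches a y' = dy/dx factor whenever we differentiate through y.

Set F(x, y) = (left side) − (right side), so the curve is F = 0. Differentiating each term of F:
  d/dx[x^3] = 3x^2
  d/dx[-12xy] = -12x·y' - 12y
  d/dx[-6y^3] = -18y^2·y'

Collecting, the y'-free part is the partial derivative in x and the y' coefficient is the partial derivative in y:
  ∂F/∂x = 3x^2 - 12y
  ∂F/∂y = -12x - 18y^2

so d/dx[F(x, y(x))] = ∂F/∂x + (∂F/∂y)·y' = 0. Rearranging,
  dy/dx = -(∂F/∂x)/(∂F/∂y) = -(3x^2 - 12y)/(-12x - 18y^2) = (x^2 - 4y)/(2(2x + 3y^2))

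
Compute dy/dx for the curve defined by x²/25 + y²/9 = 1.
Apply d/dx to both sides, remembering that y depends on x. Each occurrence of y therefore brings in a y' = dy/dx via the chain rule.

With F(x, y) equal to the left-hand side minus the right, differentiate F term by term:
  d/dx[x^2/25] = 2x/25
  d/dx[y^2/9] = 2y·y'/9
  d/dx[-1] = 0
Adding these up, d/dx[F] = 0 becomes
  (2x/25) + (2y/9)·y' = 0,
so isolating y',
  dy/dx = -(2x/25)/(2y/9) = -9x/(25y)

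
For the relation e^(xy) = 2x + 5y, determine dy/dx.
Differentiate both sides with respect to x, treating y as y(x). By the chain rule, any term containing y contributes a factor of y' = dy/dx when we differentiate it.

Move every term to one side and write the relation as F(x, y) = 0. Term by term,
  d/dx[-2x] = -2
  d/dx[-5y] = -5·y'
  d/dx[e^(xy)] = (x·y' + y)·e^(xy)

The pieces without y' make up ∂F/∂x and the coefficient of y' is ∂F/∂y:
  ∂F/∂x = y·e^(xy) - 2,
  ∂F/∂y = x·e^(xy) - 5.

Since d/dx[F] = ∂F/∂x + (∂F/∂y)·y' = 0, solve for y':
  (∂F/∂y)·y' = -∂F/∂x
  dy/dx = -(∂F/∂x)/(∂F/∂y) = -(y·e^(xy) - 2)/(x·e^(xy) - 5) = (-y·e^(xy) + 2)/(x·e^(xy) - 5)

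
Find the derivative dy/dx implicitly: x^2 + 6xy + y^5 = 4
Take d/dx of both sides. Since y is implicitly a function of x, the chain rule attaches a y' = dy/dx factor whenever we differentiate through y.

Set F(x, y) = (left side) − (right side), so the curve is F = 0. Differentiating each term of F:
  d/dx[x^2] = 2x
  d/dx[6xy] = 6x·y' + 6y
  d/dx[y^5] = 5y^4·y'
  d/dx[-4] = 0

Collecting, the y'-free part is the partial derivative in x and the y' coefficient is the partial derivative in y:
  ∂F/∂x = 2x + 6y
  ∂F/∂y = 6x + 5y^4

so d/dx[F(x, y(x))] = ∂F/∂x + (∂F/∂y)·y' = 0. Rearranging,
  dy/dx = -(∂F/∂x)/(∂F/∂y) = -(2x + 6y)/(6x + 5y^4) = 2(-x - 3y)/(6x + 5y^4)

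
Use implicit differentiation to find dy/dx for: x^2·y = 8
Differentiate the relation implicitly: treat y = y(x) and apply the chain rule, so every y-derivative picks up a y' = dy/dx factor.

With everything moved to the left-hand side, differentiate term by term:
  d/dx[x^2y] = x^2·y' + 2xy
  d/dx[-8] = 0

Separating the contributions that come from x directly and those that come through y:
  without y':      2xy
  multiplying y':  x^2

so (2xy) + (x^2)·y' = 0, and therefore
  dy/dx = -(2xy)/(x^2) = -2y/x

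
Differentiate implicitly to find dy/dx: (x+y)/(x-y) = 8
Differentiate the relation implicitly: treat y = y(x) and apply the chain rule, so every y-derivative picks up a y' = dy/dx factor.

With everything moved to the left-hand side, differentiate term by term:
  d/dx[(x + y)/(x - y)] = (y' + 1)/(x - y) + (x + y)(y' - 1)/(x - y)^2
  d/dx[-8] = 0

Separating the contributions that come from x directly and those that come through y:
  without y':      1/(x - y) - (x + y)/(x - y)^2
  multiplying y':  1/(x - y) + (x + y)/(x - y)^2

so (1/(x - y) - (x + y)/(x - y)^2) + (1/(x - y) + (x + y)/(x - y)^2)·y' = 0, and therefore
  dy/dx = -(1/(x - y) - (x + y)/(x - y)^2)/(1/(x - y) + (x + y)/(x - y)^2)
        = -(-2y/(x - y)^2)/(2x/(x - y)^2) = y/x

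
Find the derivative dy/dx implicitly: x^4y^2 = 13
Take d/dx of both sides. Since y is implicitly a function of x, the chain rule attaches a y' = dy/dx factor whenever we differentiate through y.

Set F(x, y) = (left side) − (right side), so the curve is F = 0. Differentiating each term of F:
  d/dx[x^4y^2] = 2x^4y·y' + 4x^3y^2
  d/dx[-13] = 0

Collecting, the y'-free part is the partial derivative in x and the y' coefficient is the partial derivative in y:
  ∂F/∂x = 4x^3y^2
  ∂F/∂y = 2x^4y

so d/dx[F(x, y(x))] = ∂F/∂x + (∂F/∂y)·y' = 0. Rearranging,
  dy/dx = -(∂F/∂x)/(∂F/∂y) = -(4x^3y^2)/(2x^4y) = -2y/x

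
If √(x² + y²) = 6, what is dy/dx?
Apply d/dx to both sides, remembering that y depends on x. Each occurrence of y therefore brings in a y' = dy/dx via the chain rule.

With F(x, y) equal to the left-hand side minus the right, differentiate F term by term:
  d/dx[√(x^2 + y^2)] = (x + y·y')/√(x^2 + y^2)
  d/dx[-6] = 0
Adding these up, d/dx[F] = 0 becomes
  (x/√(x^2 + y^2)) + (y/√(x^2 + y^2))·y' = 0,
so isolating y',
  dy/dx = -(x/√(x^2 + y^2))/(y/√(x^2 + y^2)) = -x/y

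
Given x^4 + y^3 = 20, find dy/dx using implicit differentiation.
Differentiate the relation implicitly: treat y = y(x) and apply the chain rule, so every y-derivative picks up a y' = dy/dx factor.

With everything moved to the left-hand side, differentiate term by term:
  d/dx[x^4] = 4x^3
  d/dx[y^3] = 3y^2·y'
  d/dx[-20] = 0

Separating the contributions that come from x directly and those that come through y:
  without y':      4x^3
  multiplying y':  3y^2

so (4x^3) + (3y^2)·y' = 0, and therefore
  dy/dx = -(4x^3)/(3y^2) = -4x^3/(3y^2)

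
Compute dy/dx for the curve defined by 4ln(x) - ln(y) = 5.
Apply d/dx to both sides, remembering that y depends on x. Each occurrence of y therefore brings in a y' = dy/dx via the chain rule.

With F(x, y) equal to the left-hand side minus the right, differentiate F term by term:
  d/dx[4ln(x)] = 4/x
  d/dx[-ln(y)] = -y'/y
  d/dx[-5] = 0
Adding these up, d/dx[F] = 0 becomes
  (4/x) + (-1/y)·y' = 0,
so isolating y',
  dy/dx = -(4/x)/(-1/y) = 4y/x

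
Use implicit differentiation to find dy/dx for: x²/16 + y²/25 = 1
Differentiate both sides with respect to x, treating y as y(x). By the chain rule, any term containing y contributes a factor of y' = dy/dx when we differentiate it.

Move every term to one side and write the relation as F(x, y) = 0. Term by term,
  d/dx[x^2/16] = x/8
  d/dx[y^2/25] = 2y·y'/25
  d/dx[-1] = 0

The pieces without y' make up ∂F/∂x and the coefficient of y' is ∂F/∂y:
  ∂F/∂x = x/8,
  ∂F/∂y = 2y/25.

Since d/dx[F] = ∂F/∂x + (∂F/∂y)·y' = 0, solve for y':
  (∂F/∂y)·y' = -∂F/∂x
  dy/dx = -(∂F/∂x)/(∂F/∂y) = -(x/8)/(2y/25) = -25x/(16y)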